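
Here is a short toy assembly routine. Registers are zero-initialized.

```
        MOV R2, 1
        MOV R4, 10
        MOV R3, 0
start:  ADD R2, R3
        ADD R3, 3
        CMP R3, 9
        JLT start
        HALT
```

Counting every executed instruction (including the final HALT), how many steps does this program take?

after MOV R2, 1: R2=1
after MOV R4, 10: R4=10
after MOV R3, 0: R3=0
after ADD R2, R3: R2=1+0=1
after ADD R3, 3: R3=0+3=3
CMP R3, 9  (cmp 3,9)
JLT start: taken
after ADD R2, R3: R2=1+3=4
after ADD R3, 3: R3=3+3=6
CMP R3, 9  (cmp 6,9)
JLT start: taken
after ADD R2, R3: R2=4+6=10
after ADD R3, 3: R3=6+3=9
CMP R3, 9  (cmp 9,9)
JLT start: not taken
halt.
Total executed instructions: 16.

16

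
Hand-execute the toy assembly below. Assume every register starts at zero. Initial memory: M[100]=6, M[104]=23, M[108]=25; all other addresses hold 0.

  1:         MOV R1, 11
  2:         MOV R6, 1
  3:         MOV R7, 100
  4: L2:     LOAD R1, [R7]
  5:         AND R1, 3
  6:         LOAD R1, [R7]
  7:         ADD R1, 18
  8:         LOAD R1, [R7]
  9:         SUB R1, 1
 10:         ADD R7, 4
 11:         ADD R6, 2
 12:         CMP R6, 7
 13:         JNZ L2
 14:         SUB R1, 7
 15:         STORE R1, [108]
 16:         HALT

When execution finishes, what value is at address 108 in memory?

after MOV R1, 11: R1=11
after MOV R6, 1: R6=1
after MOV R7, 100: R7=100
after LOAD R1, [R7]: R1=M[100]=6
after AND R1, 3: R1=6&3=2
after LOAD R1, [R7]: R1=M[100]=6
after ADD R1, 18: R1=6+18=24
after LOAD R1, [R7]: R1=M[100]=6
after SUB R1, 1: R1=6-1=5
after ADD R7, 4: R7=100+4=104
after ADD R6, 2: R6=1+2=3
CMP R6, 7  (cmp 3,7)
JNZ L2: taken
after LOAD R1, [R7]: R1=M[104]=23
after AND R1, 3: R1=23&3=3
after LOAD R1, [R7]: R1=M[104]=23
after ADD R1, 18: R1=23+18=41
after LOAD R1, [R7]: R1=M[104]=23
after SUB R1, 1: R1=23-1=22
after ADD R7, 4: R7=104+4=108
after ADD R6, 2: R6=3+2=5
CMP R6, 7  (cmp 5,7)
JNZ L2: taken
after LOAD R1, [R7]: R1=M[108]=25
after AND R1, 3: R1=25&3=1
after LOAD R1, [R7]: R1=M[108]=25
after ADD R1, 18: R1=25+18=43
after LOAD R1, [R7]: R1=M[108]=25
after SUB R1, 1: R1=25-1=24
after ADD R7, 4: R7=108+4=112
after ADD R6, 2: R6=5+2=7
CMP R6, 7  (cmp 7,7)
JNZ L2: not taken
after SUB R1, 7: R1=24-7=17
STORE R1, [108] → M[108]=17
halt.

17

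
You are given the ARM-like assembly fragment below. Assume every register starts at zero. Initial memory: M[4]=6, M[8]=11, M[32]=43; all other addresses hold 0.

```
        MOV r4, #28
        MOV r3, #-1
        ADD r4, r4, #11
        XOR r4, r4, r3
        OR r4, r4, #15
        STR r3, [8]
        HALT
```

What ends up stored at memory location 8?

r4=28
r3=-1
r4=28+11=39
r4=39^(-1)=-40
r4=(-40)|15=-33
STR r3, [8] → M[8]=-1
halt.

-1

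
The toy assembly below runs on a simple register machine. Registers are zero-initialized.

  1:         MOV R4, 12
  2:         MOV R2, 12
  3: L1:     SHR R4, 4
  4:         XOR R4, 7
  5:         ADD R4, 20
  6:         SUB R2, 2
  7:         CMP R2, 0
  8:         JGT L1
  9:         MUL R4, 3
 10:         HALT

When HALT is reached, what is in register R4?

MOV R4, 12 → R4=12
MOV R2, 12 → R2=12
SHR R4, 4 → R4=12>>4=0
XOR R4, 7 → R4=0^7=7
ADD R4, 20 → R4=7+20=27
SUB R2, 2 → R2=12-2=10
CMP R2, 0  (cmp 10,0)
JGT L1: taken
SHR R4, 4 → R4=27>>4=1
XOR R4, 7 → R4=1^7=6
ADD R4, 20 → R4=6+20=26
SUB R2, 2 → R2=10-2=8
CMP R2, 0  (cmp 8,0)
JGT L1: taken
SHR R4, 4 → R4=26>>4=1
XOR R4, 7 → R4=1^7=6
ADD R4, 20 → R4=6+20=26
SUB R2, 2 → R2=8-2=6
CMP R2, 0  (cmp 6,0)
JGT L1: taken
SHR R4, 4 → R4=26>>4=1
XOR R4, 7 → R4=1^7=6
ADD R4, 20 → R4=6+20=26
SUB R2, 2 → R2=6-2=4
CMP R2, 0  (cmp 4,0)
JGT L1: taken
SHR R4, 4 → R4=26>>4=1
XOR R4, 7 → R4=1^7=6
ADD R4, 20 → R4=6+20=26
SUB R2, 2 → R2=4-2=2
CMP R2, 0  (cmp 2,0)
JGT L1: taken
SHR R4, 4 → R4=26>>4=1
XOR R4, 7 → R4=1^7=6
ADD R4, 20 → R4=6+20=26
SUB R2, 2 → R2=2-2=0
CMP R2, 0  (cmp 0,0)
JGT L1: not taken
MUL R4, 3 → R4=26*3=78
halt.

78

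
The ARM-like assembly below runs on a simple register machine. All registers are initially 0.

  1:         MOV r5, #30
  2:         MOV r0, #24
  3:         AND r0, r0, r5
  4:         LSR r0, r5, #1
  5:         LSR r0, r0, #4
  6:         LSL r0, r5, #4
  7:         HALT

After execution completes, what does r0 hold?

480

after MOV r5, #30: r5=30
after MOV r0, #24: r0=24
after AND r0, r0, r5: r0=24&30=24
after LSR r0, r5, #1: r0=30>>1=15
after LSR r0, r0, #4: r0=15>>4=0
after LSL r0, r5, #4: r0=30<<4=480
halt.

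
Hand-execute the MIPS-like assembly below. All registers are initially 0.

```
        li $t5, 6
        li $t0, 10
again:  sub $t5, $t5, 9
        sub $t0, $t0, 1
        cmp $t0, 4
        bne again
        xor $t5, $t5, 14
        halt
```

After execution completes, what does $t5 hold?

li $t5, 6 → $t5=6
li $t0, 10 → $t0=10
sub $t5, $t5, 9 → $t5=6-9=-3
sub $t0, $t0, 1 → $t0=10-1=9
cmp $t0, 4  (cmp 9,4)
bne again: taken
sub $t5, $t5, 9 → $t5=(-3)-9=-12
sub $t0, $t0, 1 → $t0=9-1=8
cmp $t0, 4  (cmp 8,4)
bne again: taken
sub $t5, $t5, 9 → $t5=(-12)-9=-21
sub $t0, $t0, 1 → $t0=8-1=7
cmp $t0, 4  (cmp 7,4)
bne again: taken
sub $t5, $t5, 9 → $t5=(-21)-9=-30
sub $t0, $t0, 1 → $t0=7-1=6
cmp $t0, 4  (cmp 6,4)
bne again: taken
sub $t5, $t5, 9 → $t5=(-30)-9=-39
sub $t0, $t0, 1 → $t0=6-1=5
cmp $t0, 4  (cmp 5,4)
bne again: taken
sub $t5, $t5, 9 → $t5=(-39)-9=-48
sub $t0, $t0, 1 → $t0=5-1=4
cmp $t0, 4  (cmp 4,4)
bne again: not taken
xor $t5, $t5, 14 → $t5=(-48)^14=-34
halt.

-34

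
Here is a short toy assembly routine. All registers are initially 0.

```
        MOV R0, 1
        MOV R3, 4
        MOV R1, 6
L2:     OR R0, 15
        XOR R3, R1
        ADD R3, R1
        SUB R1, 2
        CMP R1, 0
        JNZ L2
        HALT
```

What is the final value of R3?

20

R0=1
R3=4
R1=6
R0=1|15=15
R3=4^6=2
R3=2+6=8
R1=6-2=4
CMP R1, 0  (cmp 4,0)
JNZ L2: taken
R0=15|15=15
R3=8^4=12
R3=12+4=16
R1=4-2=2
CMP R1, 0  (cmp 2,0)
JNZ L2: taken
R0=15|15=15
R3=16^2=18
R3=18+2=20
R1=2-2=0
CMP R1, 0  (cmp 0,0)
JNZ L2: not taken
halt.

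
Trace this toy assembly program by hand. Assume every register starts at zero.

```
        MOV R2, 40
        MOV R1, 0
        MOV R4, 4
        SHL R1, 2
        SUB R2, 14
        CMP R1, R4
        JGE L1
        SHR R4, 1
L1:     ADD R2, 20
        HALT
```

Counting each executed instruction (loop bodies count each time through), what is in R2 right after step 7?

MOV R2, 40 → R2=40
MOV R1, 0 → R1=0
MOV R4, 4 → R4=4
SHL R1, 2 → R1=0<<2=0
SUB R2, 14 → R2=40-14=26
CMP R1, R4  (cmp 0,4)
JGE L1: not taken
After step 7: R2 = 26.

26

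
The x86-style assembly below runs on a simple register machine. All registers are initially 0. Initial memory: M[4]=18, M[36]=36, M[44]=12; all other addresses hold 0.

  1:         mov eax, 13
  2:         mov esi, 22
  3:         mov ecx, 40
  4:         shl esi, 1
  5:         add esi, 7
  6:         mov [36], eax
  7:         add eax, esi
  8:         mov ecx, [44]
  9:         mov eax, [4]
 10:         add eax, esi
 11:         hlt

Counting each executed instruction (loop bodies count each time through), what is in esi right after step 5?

51

after mov eax, 13: eax=13
after mov esi, 22: esi=22
after mov ecx, 40: ecx=40
after shl esi, 1: esi=22<<1=44
after add esi, 7: esi=44+7=51
After step 5: esi = 51.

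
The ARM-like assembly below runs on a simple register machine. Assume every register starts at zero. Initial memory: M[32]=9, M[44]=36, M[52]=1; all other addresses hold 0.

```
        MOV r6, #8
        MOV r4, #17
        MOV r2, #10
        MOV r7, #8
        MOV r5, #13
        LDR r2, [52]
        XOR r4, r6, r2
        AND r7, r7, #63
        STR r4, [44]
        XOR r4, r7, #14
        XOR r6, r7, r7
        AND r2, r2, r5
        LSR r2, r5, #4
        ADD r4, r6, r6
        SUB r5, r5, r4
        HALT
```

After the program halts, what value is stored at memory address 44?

after MOV r6, #8: r6=8
after MOV r4, #17: r4=17
after MOV r2, #10: r2=10
after MOV r7, #8: r7=8
after MOV r5, #13: r5=13
after LDR r2, [52]: r2=M[52]=1
after XOR r4, r6, r2: r4=8^1=9
after AND r7, r7, #63: r7=8&63=8
STR r4, [44] → M[44]=9
after XOR r4, r7, #14: r4=8^14=6
after XOR r6, r7, r7: r6=8^8=0
after AND r2, r2, r5: r2=1&13=1
after LSR r2, r5, #4: r2=13>>4=0
after ADD r4, r6, r6: r4=0+0=0
after SUB r5, r5, r4: r5=13-0=13
halt.

9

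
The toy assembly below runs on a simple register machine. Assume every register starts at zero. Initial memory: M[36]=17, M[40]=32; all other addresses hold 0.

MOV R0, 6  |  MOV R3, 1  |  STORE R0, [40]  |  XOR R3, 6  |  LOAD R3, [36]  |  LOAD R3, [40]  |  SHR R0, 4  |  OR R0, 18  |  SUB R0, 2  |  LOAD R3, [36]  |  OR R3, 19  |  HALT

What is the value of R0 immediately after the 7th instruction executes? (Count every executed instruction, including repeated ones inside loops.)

0

R0=6
R3=1
STORE R0, [40] → M[40]=6
R3=1^6=7
R3=M[36]=17
R3=M[40]=6
R0=6>>4=0
After step 7: R0 = 0.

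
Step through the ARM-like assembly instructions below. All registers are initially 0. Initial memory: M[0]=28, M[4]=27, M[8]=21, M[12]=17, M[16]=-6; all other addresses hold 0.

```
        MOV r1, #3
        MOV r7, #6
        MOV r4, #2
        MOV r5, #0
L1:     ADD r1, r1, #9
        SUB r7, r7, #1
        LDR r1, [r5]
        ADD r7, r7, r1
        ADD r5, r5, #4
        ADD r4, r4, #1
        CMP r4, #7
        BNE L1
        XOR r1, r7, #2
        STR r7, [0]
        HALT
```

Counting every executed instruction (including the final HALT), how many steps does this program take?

MOV r1, #3 → r1=3
MOV r7, #6 → r7=6
MOV r4, #2 → r4=2
MOV r5, #0 → r5=0
ADD r1, r1, #9 → r1=3+9=12
SUB r7, r7, #1 → r7=6-1=5
LDR r1, [r5] → r1=M[0]=28
ADD r7, r7, r1 → r7=5+28=33
ADD r5, r5, #4 → r5=0+4=4
ADD r4, r4, #1 → r4=2+1=3
CMP r4, #7  (cmp 3,7)
BNE L1: taken
ADD r1, r1, #9 → r1=28+9=37
SUB r7, r7, #1 → r7=33-1=32
LDR r1, [r5] → r1=M[4]=27
ADD r7, r7, r1 → r7=32+27=59
ADD r5, r5, #4 → r5=4+4=8
ADD r4, r4, #1 → r4=3+1=4
CMP r4, #7  (cmp 4,7)
BNE L1: taken
ADD r1, r1, #9 → r1=27+9=36
SUB r7, r7, #1 → r7=59-1=58
LDR r1, [r5] → r1=M[8]=21
ADD r7, r7, r1 → r7=58+21=79
ADD r5, r5, #4 → r5=8+4=12
ADD r4, r4, #1 → r4=4+1=5
CMP r4, #7  (cmp 5,7)
BNE L1: taken
ADD r1, r1, #9 → r1=21+9=30
SUB r7, r7, #1 → r7=79-1=78
LDR r1, [r5] → r1=M[12]=17
ADD r7, r7, r1 → r7=78+17=95
ADD r5, r5, #4 → r5=12+4=16
ADD r4, r4, #1 → r4=5+1=6
CMP r4, #7  (cmp 6,7)
BNE L1: taken
ADD r1, r1, #9 → r1=17+9=26
SUB r7, r7, #1 → r7=95-1=94
LDR r1, [r5] → r1=M[16]=-6
ADD r7, r7, r1 → r7=94+(-6)=88
ADD r5, r5, #4 → r5=16+4=20
ADD r4, r4, #1 → r4=6+1=7
CMP r4, #7  (cmp 7,7)
BNE L1: not taken
XOR r1, r7, #2 → r1=88^2=90
STR r7, [0] → M[0]=88
halt.
Total executed instructions: 47.

47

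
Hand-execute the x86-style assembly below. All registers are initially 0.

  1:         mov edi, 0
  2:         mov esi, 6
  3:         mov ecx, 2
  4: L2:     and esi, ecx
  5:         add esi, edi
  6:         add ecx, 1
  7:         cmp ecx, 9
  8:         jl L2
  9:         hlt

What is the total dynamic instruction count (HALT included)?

edi=0
esi=6
ecx=2
esi=6&2=2
esi=2+0=2
ecx=2+1=3
cmp ecx, 9  (cmp 3,9)
jl L2: taken
esi=2&3=2
esi=2+0=2
ecx=3+1=4
cmp ecx, 9  (cmp 4,9)
jl L2: taken
esi=2&4=0
esi=0+0=0
ecx=4+1=5
cmp ecx, 9  (cmp 5,9)
jl L2: taken
esi=0&5=0
esi=0+0=0
ecx=5+1=6
cmp ecx, 9  (cmp 6,9)
jl L2: taken
esi=0&6=0
esi=0+0=0
ecx=6+1=7
cmp ecx, 9  (cmp 7,9)
jl L2: taken
esi=0&7=0
esi=0+0=0
ecx=7+1=8
cmp ecx, 9  (cmp 8,9)
jl L2: taken
esi=0&8=0
esi=0+0=0
ecx=8+1=9
cmp ecx, 9  (cmp 9,9)
jl L2: not taken
halt.
Total executed instructions: 39.

39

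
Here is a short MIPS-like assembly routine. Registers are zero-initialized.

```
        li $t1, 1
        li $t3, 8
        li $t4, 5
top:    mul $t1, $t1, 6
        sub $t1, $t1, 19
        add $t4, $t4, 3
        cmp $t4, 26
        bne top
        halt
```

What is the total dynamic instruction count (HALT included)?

39

after li $t1, 1: $t1=1
after li $t3, 8: $t3=8
after li $t4, 5: $t4=5
after mul $t1, $t1, 6: $t1=1*6=6
after sub $t1, $t1, 19: $t1=6-19=-13
after add $t4, $t4, 3: $t4=5+3=8
cmp $t4, 26  (cmp 8,26)
bne top: taken
after mul $t1, $t1, 6: $t1=(-13)*6=-78
after sub $t1, $t1, 19: $t1=(-78)-19=-97
after add $t4, $t4, 3: $t4=8+3=11
cmp $t4, 26  (cmp 11,26)
bne top: taken
after mul $t1, $t1, 6: $t1=(-97)*6=-582
after sub $t1, $t1, 19: $t1=(-582)-19=-601
after add $t4, $t4, 3: $t4=11+3=14
cmp $t4, 26  (cmp 14,26)
bne top: taken
after mul $t1, $t1, 6: $t1=(-601)*6=-3606
after sub $t1, $t1, 19: $t1=(-3606)-19=-3625
after add $t4, $t4, 3: $t4=14+3=17
cmp $t4, 26  (cmp 17,26)
bne top: taken
after mul $t1, $t1, 6: $t1=(-3625)*6=-21750
after sub $t1, $t1, 19: $t1=(-21750)-19=-21769
after add $t4, $t4, 3: $t4=17+3=20
cmp $t4, 26  (cmp 20,26)
bne top: taken
after mul $t1, $t1, 6: $t1=(-21769)*6=-130614
after sub $t1, $t1, 19: $t1=(-130614)-19=-130633
after add $t4, $t4, 3: $t4=20+3=23
cmp $t4, 26  (cmp 23,26)
bne top: taken
after mul $t1, $t1, 6: $t1=(-130633)*6=-783798
after sub $t1, $t1, 19: $t1=(-783798)-19=-783817
after add $t4, $t4, 3: $t4=23+3=26
cmp $t4, 26  (cmp 26,26)
bne top: not taken
halt.
Total executed instructions: 39.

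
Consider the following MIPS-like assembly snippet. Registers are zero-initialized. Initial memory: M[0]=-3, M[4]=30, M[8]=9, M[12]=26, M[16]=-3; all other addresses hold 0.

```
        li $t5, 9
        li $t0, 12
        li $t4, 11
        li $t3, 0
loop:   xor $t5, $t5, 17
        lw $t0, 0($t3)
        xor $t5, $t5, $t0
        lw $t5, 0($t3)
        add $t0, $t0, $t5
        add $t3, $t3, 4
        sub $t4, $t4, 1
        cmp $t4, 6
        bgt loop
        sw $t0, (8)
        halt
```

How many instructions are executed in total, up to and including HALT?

after li $t5, 9: $t5=9
after li $t0, 12: $t0=12
after li $t4, 11: $t4=11
after li $t3, 0: $t3=0
after xor $t5, $t5, 17: $t5=9^17=24
after lw $t0, 0($t3): $t0=M[0]=-3
after xor $t5, $t5, $t0: $t5=24^(-3)=-27
after lw $t5, 0($t3): $t5=M[0]=-3
after add $t0, $t0, $t5: $t0=(-3)+(-3)=-6
after add $t3, $t3, 4: $t3=0+4=4
after sub $t4, $t4, 1: $t4=11-1=10
cmp $t4, 6  (cmp 10,6)
bgt loop: taken
after xor $t5, $t5, 17: $t5=(-3)^17=-20
after lw $t0, 0($t3): $t0=M[4]=30
after xor $t5, $t5, $t0: $t5=(-20)^30=-14
after lw $t5, 0($t3): $t5=M[4]=30
after add $t0, $t0, $t5: $t0=30+30=60
after add $t3, $t3, 4: $t3=4+4=8
after sub $t4, $t4, 1: $t4=10-1=9
cmp $t4, 6  (cmp 9,6)
bgt loop: taken
after xor $t5, $t5, 17: $t5=30^17=15
after lw $t0, 0($t3): $t0=M[8]=9
after xor $t5, $t5, $t0: $t5=15^9=6
after lw $t5, 0($t3): $t5=M[8]=9
after add $t0, $t0, $t5: $t0=9+9=18
after add $t3, $t3, 4: $t3=8+4=12
after sub $t4, $t4, 1: $t4=9-1=8
cmp $t4, 6  (cmp 8,6)
bgt loop: taken
after xor $t5, $t5, 17: $t5=9^17=24
after lw $t0, 0($t3): $t0=M[12]=26
after xor $t5, $t5, $t0: $t5=24^26=2
after lw $t5, 0($t3): $t5=M[12]=26
after add $t0, $t0, $t5: $t0=26+26=52
after add $t3, $t3, 4: $t3=12+4=16
after sub $t4, $t4, 1: $t4=8-1=7
cmp $t4, 6  (cmp 7,6)
bgt loop: taken
after xor $t5, $t5, 17: $t5=26^17=11
after lw $t0, 0($t3): $t0=M[16]=-3
after xor $t5, $t5, $t0: $t5=11^(-3)=-10
after lw $t5, 0($t3): $t5=M[16]=-3
after add $t0, $t0, $t5: $t0=(-3)+(-3)=-6
after add $t3, $t3, 4: $t3=16+4=20
after sub $t4, $t4, 1: $t4=7-1=6
cmp $t4, 6  (cmp 6,6)
bgt loop: not taken
sw $t0, (8) → M[8]=-6
halt.
Total executed instructions: 51.

51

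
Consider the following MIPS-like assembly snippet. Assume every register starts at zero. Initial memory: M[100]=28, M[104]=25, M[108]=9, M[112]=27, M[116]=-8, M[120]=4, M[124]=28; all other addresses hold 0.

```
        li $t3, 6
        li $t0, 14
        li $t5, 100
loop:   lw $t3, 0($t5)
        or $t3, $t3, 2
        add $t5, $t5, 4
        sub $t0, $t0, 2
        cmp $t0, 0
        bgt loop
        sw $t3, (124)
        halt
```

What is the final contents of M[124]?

30

after li $t3, 6: $t3=6
after li $t0, 14: $t0=14
after li $t5, 100: $t5=100
after lw $t3, 0($t5): $t3=M[100]=28
after or $t3, $t3, 2: $t3=28|2=30
after add $t5, $t5, 4: $t5=100+4=104
after sub $t0, $t0, 2: $t0=14-2=12
cmp $t0, 0  (cmp 12,0)
bgt loop: taken
after lw $t3, 0($t5): $t3=M[104]=25
after or $t3, $t3, 2: $t3=25|2=27
after add $t5, $t5, 4: $t5=104+4=108
after sub $t0, $t0, 2: $t0=12-2=10
cmp $t0, 0  (cmp 10,0)
bgt loop: taken
after lw $t3, 0($t5): $t3=M[108]=9
after or $t3, $t3, 2: $t3=9|2=11
after add $t5, $t5, 4: $t5=108+4=112
after sub $t0, $t0, 2: $t0=10-2=8
cmp $t0, 0  (cmp 8,0)
bgt loop: taken
after lw $t3, 0($t5): $t3=M[112]=27
after or $t3, $t3, 2: $t3=27|2=27
after add $t5, $t5, 4: $t5=112+4=116
after sub $t0, $t0, 2: $t0=8-2=6
cmp $t0, 0  (cmp 6,0)
bgt loop: taken
after lw $t3, 0($t5): $t3=M[116]=-8
after or $t3, $t3, 2: $t3=(-8)|2=-6
after add $t5, $t5, 4: $t5=116+4=120
after sub $t0, $t0, 2: $t0=6-2=4
cmp $t0, 0  (cmp 4,0)
bgt loop: taken
after lw $t3, 0($t5): $t3=M[120]=4
after or $t3, $t3, 2: $t3=4|2=6
after add $t5, $t5, 4: $t5=120+4=124
after sub $t0, $t0, 2: $t0=4-2=2
cmp $t0, 0  (cmp 2,0)
bgt loop: taken
after lw $t3, 0($t5): $t3=M[124]=28
after or $t3, $t3, 2: $t3=28|2=30
after add $t5, $t5, 4: $t5=124+4=128
after sub $t0, $t0, 2: $t0=2-2=0
cmp $t0, 0  (cmp 0,0)
bgt loop: not taken
sw $t3, (124) → M[124]=30
halt.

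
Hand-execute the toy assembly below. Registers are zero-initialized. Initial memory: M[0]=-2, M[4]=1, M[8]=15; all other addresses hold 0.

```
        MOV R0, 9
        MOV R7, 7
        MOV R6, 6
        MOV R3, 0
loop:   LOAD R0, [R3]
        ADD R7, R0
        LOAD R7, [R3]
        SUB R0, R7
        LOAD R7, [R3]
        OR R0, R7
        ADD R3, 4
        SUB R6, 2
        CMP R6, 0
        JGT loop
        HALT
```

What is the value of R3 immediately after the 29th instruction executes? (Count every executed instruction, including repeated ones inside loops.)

MOV R0, 9 → R0=9
MOV R7, 7 → R7=7
MOV R6, 6 → R6=6
MOV R3, 0 → R3=0
LOAD R0, [R3] → R0=M[0]=-2
ADD R7, R0 → R7=7+(-2)=5
LOAD R7, [R3] → R7=M[0]=-2
SUB R0, R7 → R0=(-2)-(-2)=0
LOAD R7, [R3] → R7=M[0]=-2
OR R0, R7 → R0=0|(-2)=-2
ADD R3, 4 → R3=0+4=4
SUB R6, 2 → R6=6-2=4
CMP R6, 0  (cmp 4,0)
JGT loop: taken
LOAD R0, [R3] → R0=M[4]=1
ADD R7, R0 → R7=(-2)+1=-1
LOAD R7, [R3] → R7=M[4]=1
SUB R0, R7 → R0=1-1=0
LOAD R7, [R3] → R7=M[4]=1
OR R0, R7 → R0=0|1=1
ADD R3, 4 → R3=4+4=8
SUB R6, 2 → R6=4-2=2
CMP R6, 0  (cmp 2,0)
JGT loop: taken
LOAD R0, [R3] → R0=M[8]=15
ADD R7, R0 → R7=1+15=16
LOAD R7, [R3] → R7=M[8]=15
SUB R0, R7 → R0=15-15=0
LOAD R7, [R3] → R7=M[8]=15
After step 29: R3 = 8.

8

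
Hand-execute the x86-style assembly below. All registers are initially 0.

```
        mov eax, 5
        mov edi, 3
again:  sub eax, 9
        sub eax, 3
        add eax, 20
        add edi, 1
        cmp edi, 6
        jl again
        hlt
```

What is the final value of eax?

29

after mov eax, 5: eax=5
after mov edi, 3: edi=3
after sub eax, 9: eax=5-9=-4
after sub eax, 3: eax=(-4)-3=-7
after add eax, 20: eax=(-7)+20=13
after add edi, 1: edi=3+1=4
cmp edi, 6  (cmp 4,6)
jl again: taken
after sub eax, 9: eax=13-9=4
after sub eax, 3: eax=4-3=1
after add eax, 20: eax=1+20=21
after add edi, 1: edi=4+1=5
cmp edi, 6  (cmp 5,6)
jl again: taken
after sub eax, 9: eax=21-9=12
after sub eax, 3: eax=12-3=9
after add eax, 20: eax=9+20=29
after add edi, 1: edi=5+1=6
cmp edi, 6  (cmp 6,6)
jl again: not taken
halt.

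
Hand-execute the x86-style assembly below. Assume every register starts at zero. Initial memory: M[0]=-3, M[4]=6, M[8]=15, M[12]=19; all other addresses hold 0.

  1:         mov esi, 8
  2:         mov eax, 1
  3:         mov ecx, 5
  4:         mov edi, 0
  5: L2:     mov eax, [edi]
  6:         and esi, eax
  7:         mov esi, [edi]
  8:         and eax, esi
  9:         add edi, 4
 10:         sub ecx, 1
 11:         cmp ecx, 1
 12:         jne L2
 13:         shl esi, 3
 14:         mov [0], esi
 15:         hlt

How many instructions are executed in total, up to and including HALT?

esi=8
eax=1
ecx=5
edi=0
eax=M[0]=-3
esi=8&(-3)=8
esi=M[0]=-3
eax=(-3)&(-3)=-3
edi=0+4=4
ecx=5-1=4
cmp ecx, 1  (cmp 4,1)
jne L2: taken
eax=M[4]=6
esi=(-3)&6=4
esi=M[4]=6
eax=6&6=6
edi=4+4=8
ecx=4-1=3
cmp ecx, 1  (cmp 3,1)
jne L2: taken
eax=M[8]=15
esi=6&15=6
esi=M[8]=15
eax=15&15=15
edi=8+4=12
ecx=3-1=2
cmp ecx, 1  (cmp 2,1)
jne L2: taken
eax=M[12]=19
esi=15&19=3
esi=M[12]=19
eax=19&19=19
edi=12+4=16
ecx=2-1=1
cmp ecx, 1  (cmp 1,1)
jne L2: not taken
esi=19<<3=152
mov [0], esi → M[0]=152
halt.
Total executed instructions: 39.

39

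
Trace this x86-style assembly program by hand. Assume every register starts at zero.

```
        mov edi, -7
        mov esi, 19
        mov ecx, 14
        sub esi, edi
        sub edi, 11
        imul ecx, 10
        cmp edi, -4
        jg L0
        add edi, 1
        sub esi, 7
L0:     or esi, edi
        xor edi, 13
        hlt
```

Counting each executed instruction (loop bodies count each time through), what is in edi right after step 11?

edi=-7
esi=19
ecx=14
esi=19-(-7)=26
edi=(-7)-11=-18
ecx=14*10=140
cmp edi, -4  (cmp -18,-4)
jg L0: not taken
edi=(-18)+1=-17
esi=26-7=19
esi=19|(-17)=-1
After step 11: edi = -17.

-17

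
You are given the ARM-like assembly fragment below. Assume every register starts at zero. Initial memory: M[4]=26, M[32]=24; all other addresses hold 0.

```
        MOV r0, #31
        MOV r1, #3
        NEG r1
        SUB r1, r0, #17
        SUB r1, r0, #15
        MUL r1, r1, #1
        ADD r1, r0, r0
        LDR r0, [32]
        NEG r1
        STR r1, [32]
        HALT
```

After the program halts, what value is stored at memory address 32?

-62

after MOV r0, #31: r0=31
after MOV r1, #3: r1=3
after NEG r1: r1=-(3)=-3
after SUB r1, r0, #17: r1=31-17=14
after SUB r1, r0, #15: r1=31-15=16
after MUL r1, r1, #1: r1=16*1=16
after ADD r1, r0, r0: r1=31+31=62
after LDR r0, [32]: r0=M[32]=24
after NEG r1: r1=-(62)=-62
STR r1, [32] → M[32]=-62
halt.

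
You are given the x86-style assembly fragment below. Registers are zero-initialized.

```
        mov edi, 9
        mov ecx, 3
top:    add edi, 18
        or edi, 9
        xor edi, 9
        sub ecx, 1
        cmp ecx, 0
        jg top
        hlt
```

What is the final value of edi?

after mov edi, 9: edi=9
after mov ecx, 3: ecx=3
after add edi, 18: edi=9+18=27
after or edi, 9: edi=27|9=27
after xor edi, 9: edi=27^9=18
after sub ecx, 1: ecx=3-1=2
cmp ecx, 0  (cmp 2,0)
jg top: taken
after add edi, 18: edi=18+18=36
after or edi, 9: edi=36|9=45
after xor edi, 9: edi=45^9=36
after sub ecx, 1: ecx=2-1=1
cmp ecx, 0  (cmp 1,0)
jg top: taken
after add edi, 18: edi=36+18=54
after or edi, 9: edi=54|9=63
after xor edi, 9: edi=63^9=54
after sub ecx, 1: ecx=1-1=0
cmp ecx, 0  (cmp 0,0)
jg top: not taken
halt.

54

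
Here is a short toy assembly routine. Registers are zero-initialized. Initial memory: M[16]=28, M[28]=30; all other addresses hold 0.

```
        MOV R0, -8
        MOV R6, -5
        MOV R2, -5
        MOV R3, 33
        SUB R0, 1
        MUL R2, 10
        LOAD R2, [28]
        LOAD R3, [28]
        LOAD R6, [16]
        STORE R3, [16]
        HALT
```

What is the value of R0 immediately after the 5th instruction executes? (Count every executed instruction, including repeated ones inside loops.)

MOV R0, -8 → R0=-8
MOV R6, -5 → R6=-5
MOV R2, -5 → R2=-5
MOV R3, 33 → R3=33
SUB R0, 1 → R0=(-8)-1=-9
After step 5: R0 = -9.

-9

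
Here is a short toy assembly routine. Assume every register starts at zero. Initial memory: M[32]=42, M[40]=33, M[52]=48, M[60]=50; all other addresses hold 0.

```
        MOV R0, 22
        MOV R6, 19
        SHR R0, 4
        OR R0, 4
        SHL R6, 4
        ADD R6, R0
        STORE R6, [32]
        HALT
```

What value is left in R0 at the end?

R0=22
R6=19
R0=22>>4=1
R0=1|4=5
R6=19<<4=304
R6=304+5=309
STORE R6, [32] → M[32]=309
halt.

5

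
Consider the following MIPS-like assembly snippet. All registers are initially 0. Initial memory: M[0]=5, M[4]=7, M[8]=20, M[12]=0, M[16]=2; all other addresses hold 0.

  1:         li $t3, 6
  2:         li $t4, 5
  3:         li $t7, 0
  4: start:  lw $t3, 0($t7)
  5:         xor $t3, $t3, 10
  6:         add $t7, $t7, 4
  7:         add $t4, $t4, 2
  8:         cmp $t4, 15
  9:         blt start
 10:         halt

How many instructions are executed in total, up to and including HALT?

after li $t3, 6: $t3=6
after li $t4, 5: $t4=5
after li $t7, 0: $t7=0
after lw $t3, 0($t7): $t3=M[0]=5
after xor $t3, $t3, 10: $t3=5^10=15
after add $t7, $t7, 4: $t7=0+4=4
after add $t4, $t4, 2: $t4=5+2=7
cmp $t4, 15  (cmp 7,15)
blt start: taken
after lw $t3, 0($t7): $t3=M[4]=7
after xor $t3, $t3, 10: $t3=7^10=13
after add $t7, $t7, 4: $t7=4+4=8
after add $t4, $t4, 2: $t4=7+2=9
cmp $t4, 15  (cmp 9,15)
blt start: taken
after lw $t3, 0($t7): $t3=M[8]=20
after xor $t3, $t3, 10: $t3=20^10=30
after add $t7, $t7, 4: $t7=8+4=12
after add $t4, $t4, 2: $t4=9+2=11
cmp $t4, 15  (cmp 11,15)
blt start: taken
after lw $t3, 0($t7): $t3=M[12]=0
after xor $t3, $t3, 10: $t3=0^10=10
after add $t7, $t7, 4: $t7=12+4=16
after add $t4, $t4, 2: $t4=11+2=13
cmp $t4, 15  (cmp 13,15)
blt start: taken
after lw $t3, 0($t7): $t3=M[16]=2
after xor $t3, $t3, 10: $t3=2^10=8
after add $t7, $t7, 4: $t7=16+4=20
after add $t4, $t4, 2: $t4=13+2=15
cmp $t4, 15  (cmp 15,15)
blt start: not taken
halt.
Total executed instructions: 34.

34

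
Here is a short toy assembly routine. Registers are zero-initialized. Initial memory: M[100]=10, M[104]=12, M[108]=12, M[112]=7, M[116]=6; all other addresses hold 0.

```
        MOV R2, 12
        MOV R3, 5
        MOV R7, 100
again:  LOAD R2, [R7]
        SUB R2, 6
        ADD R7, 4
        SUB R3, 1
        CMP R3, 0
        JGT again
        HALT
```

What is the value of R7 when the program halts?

after MOV R2, 12: R2=12
after MOV R3, 5: R3=5
after MOV R7, 100: R7=100
after LOAD R2, [R7]: R2=M[100]=10
after SUB R2, 6: R2=10-6=4
after ADD R7, 4: R7=100+4=104
after SUB R3, 1: R3=5-1=4
CMP R3, 0  (cmp 4,0)
JGT again: taken
after LOAD R2, [R7]: R2=M[104]=12
after SUB R2, 6: R2=12-6=6
after ADD R7, 4: R7=104+4=108
after SUB R3, 1: R3=4-1=3
CMP R3, 0  (cmp 3,0)
JGT again: taken
after LOAD R2, [R7]: R2=M[108]=12
after SUB R2, 6: R2=12-6=6
after ADD R7, 4: R7=108+4=112
after SUB R3, 1: R3=3-1=2
CMP R3, 0  (cmp 2,0)
JGT again: taken
after LOAD R2, [R7]: R2=M[112]=7
after SUB R2, 6: R2=7-6=1
after ADD R7, 4: R7=112+4=116
after SUB R3, 1: R3=2-1=1
CMP R3, 0  (cmp 1,0)
JGT again: taken
after LOAD R2, [R7]: R2=M[116]=6
after SUB R2, 6: R2=6-6=0
after ADD R7, 4: R7=116+4=120
after SUB R3, 1: R3=1-1=0
CMP R3, 0  (cmp 0,0)
JGT again: not taken
halt.

120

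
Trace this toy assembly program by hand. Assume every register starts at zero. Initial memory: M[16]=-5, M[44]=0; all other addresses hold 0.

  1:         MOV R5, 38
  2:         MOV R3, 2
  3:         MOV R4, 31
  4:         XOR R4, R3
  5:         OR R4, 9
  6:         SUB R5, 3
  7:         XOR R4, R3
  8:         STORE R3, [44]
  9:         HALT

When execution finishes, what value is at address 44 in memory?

R5=38
R3=2
R4=31
R4=31^2=29
R4=29|9=29
R5=38-3=35
R4=29^2=31
STORE R3, [44] → M[44]=2
halt.

2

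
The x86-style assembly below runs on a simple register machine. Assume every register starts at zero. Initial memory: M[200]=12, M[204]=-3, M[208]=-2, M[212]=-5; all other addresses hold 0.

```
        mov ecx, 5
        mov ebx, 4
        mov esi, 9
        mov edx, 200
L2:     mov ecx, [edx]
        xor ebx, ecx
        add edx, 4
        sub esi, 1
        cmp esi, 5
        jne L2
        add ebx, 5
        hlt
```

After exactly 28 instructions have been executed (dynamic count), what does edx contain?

216

after mov ecx, 5: ecx=5
after mov ebx, 4: ebx=4
after mov esi, 9: esi=9
after mov edx, 200: edx=200
after mov ecx, [edx]: ecx=M[200]=12
after xor ebx, ecx: ebx=4^12=8
after add edx, 4: edx=200+4=204
after sub esi, 1: esi=9-1=8
cmp esi, 5  (cmp 8,5)
jne L2: taken
after mov ecx, [edx]: ecx=M[204]=-3
after xor ebx, ecx: ebx=8^(-3)=-11
after add edx, 4: edx=204+4=208
after sub esi, 1: esi=8-1=7
cmp esi, 5  (cmp 7,5)
jne L2: taken
after mov ecx, [edx]: ecx=M[208]=-2
after xor ebx, ecx: ebx=(-11)^(-2)=11
after add edx, 4: edx=208+4=212
after sub esi, 1: esi=7-1=6
cmp esi, 5  (cmp 6,5)
jne L2: taken
after mov ecx, [edx]: ecx=M[212]=-5
after xor ebx, ecx: ebx=11^(-5)=-16
after add edx, 4: edx=212+4=216
after sub esi, 1: esi=6-1=5
cmp esi, 5  (cmp 5,5)
jne L2: not taken
After step 28: edx = 216.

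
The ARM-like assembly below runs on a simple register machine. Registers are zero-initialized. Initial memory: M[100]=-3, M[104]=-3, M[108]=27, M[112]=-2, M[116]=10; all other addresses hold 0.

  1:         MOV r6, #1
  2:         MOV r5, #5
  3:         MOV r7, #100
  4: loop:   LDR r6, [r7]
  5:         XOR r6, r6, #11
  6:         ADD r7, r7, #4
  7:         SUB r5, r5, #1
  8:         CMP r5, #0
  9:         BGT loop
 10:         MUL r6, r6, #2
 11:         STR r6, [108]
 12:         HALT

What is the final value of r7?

after MOV r6, #1: r6=1
after MOV r5, #5: r5=5
after MOV r7, #100: r7=100
after LDR r6, [r7]: r6=M[100]=-3
after XOR r6, r6, #11: r6=(-3)^11=-10
after ADD r7, r7, #4: r7=100+4=104
after SUB r5, r5, #1: r5=5-1=4
CMP r5, #0  (cmp 4,0)
BGT loop: taken
after LDR r6, [r7]: r6=M[104]=-3
after XOR r6, r6, #11: r6=(-3)^11=-10
after ADD r7, r7, #4: r7=104+4=108
after SUB r5, r5, #1: r5=4-1=3
CMP r5, #0  (cmp 3,0)
BGT loop: taken
after LDR r6, [r7]: r6=M[108]=27
after XOR r6, r6, #11: r6=27^11=16
after ADD r7, r7, #4: r7=108+4=112
after SUB r5, r5, #1: r5=3-1=2
CMP r5, #0  (cmp 2,0)
BGT loop: taken
after LDR r6, [r7]: r6=M[112]=-2
after XOR r6, r6, #11: r6=(-2)^11=-11
after ADD r7, r7, #4: r7=112+4=116
after SUB r5, r5, #1: r5=2-1=1
CMP r5, #0  (cmp 1,0)
BGT loop: taken
after LDR r6, [r7]: r6=M[116]=10
after XOR r6, r6, #11: r6=10^11=1
after ADD r7, r7, #4: r7=116+4=120
after SUB r5, r5, #1: r5=1-1=0
CMP r5, #0  (cmp 0,0)
BGT loop: not taken
after MUL r6, r6, #2: r6=1*2=2
STR r6, [108] → M[108]=2
halt.

120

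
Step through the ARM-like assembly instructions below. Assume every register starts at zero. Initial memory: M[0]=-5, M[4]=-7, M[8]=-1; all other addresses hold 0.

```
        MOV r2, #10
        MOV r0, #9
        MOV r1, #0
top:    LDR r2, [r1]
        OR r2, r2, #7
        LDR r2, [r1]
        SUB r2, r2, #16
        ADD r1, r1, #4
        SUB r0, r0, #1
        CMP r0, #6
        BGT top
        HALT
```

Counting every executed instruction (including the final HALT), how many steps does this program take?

28

r2=10
r0=9
r1=0
r2=M[0]=-5
r2=(-5)|7=-1
r2=M[0]=-5
r2=(-5)-16=-21
r1=0+4=4
r0=9-1=8
CMP r0, #6  (cmp 8,6)
BGT top: taken
r2=M[4]=-7
r2=(-7)|7=-1
r2=M[4]=-7
r2=(-7)-16=-23
r1=4+4=8
r0=8-1=7
CMP r0, #6  (cmp 7,6)
BGT top: taken
r2=M[8]=-1
r2=(-1)|7=-1
r2=M[8]=-1
r2=(-1)-16=-17
r1=8+4=12
r0=7-1=6
CMP r0, #6  (cmp 6,6)
BGT top: not taken
halt.
Total executed instructions: 28.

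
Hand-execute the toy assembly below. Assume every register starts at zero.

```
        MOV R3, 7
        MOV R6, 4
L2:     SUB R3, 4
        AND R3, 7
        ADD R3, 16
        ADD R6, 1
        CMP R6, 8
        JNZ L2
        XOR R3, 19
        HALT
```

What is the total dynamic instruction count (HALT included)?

28

R3=7
R6=4
R3=7-4=3
R3=3&7=3
R3=3+16=19
R6=4+1=5
CMP R6, 8  (cmp 5,8)
JNZ L2: taken
R3=19-4=15
R3=15&7=7
R3=7+16=23
R6=5+1=6
CMP R6, 8  (cmp 6,8)
JNZ L2: taken
R3=23-4=19
R3=19&7=3
R3=3+16=19
R6=6+1=7
CMP R6, 8  (cmp 7,8)
JNZ L2: taken
R3=19-4=15
R3=15&7=7
R3=7+16=23
R6=7+1=8
CMP R6, 8  (cmp 8,8)
JNZ L2: not taken
R3=23^19=4
halt.
Total executed instructions: 28.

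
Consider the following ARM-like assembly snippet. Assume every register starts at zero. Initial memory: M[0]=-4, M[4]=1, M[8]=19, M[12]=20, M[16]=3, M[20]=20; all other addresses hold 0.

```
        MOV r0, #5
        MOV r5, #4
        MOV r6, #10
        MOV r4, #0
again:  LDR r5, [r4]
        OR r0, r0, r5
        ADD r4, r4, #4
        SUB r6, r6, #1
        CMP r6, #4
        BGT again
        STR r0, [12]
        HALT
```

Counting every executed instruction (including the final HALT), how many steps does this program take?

42

r0=5
r5=4
r6=10
r4=0
r5=M[0]=-4
r0=5|(-4)=-3
r4=0+4=4
r6=10-1=9
CMP r6, #4  (cmp 9,4)
BGT again: taken
r5=M[4]=1
r0=(-3)|1=-3
r4=4+4=8
r6=9-1=8
CMP r6, #4  (cmp 8,4)
BGT again: taken
r5=M[8]=19
r0=(-3)|19=-1
r4=8+4=12
r6=8-1=7
CMP r6, #4  (cmp 7,4)
BGT again: taken
r5=M[12]=20
r0=(-1)|20=-1
r4=12+4=16
r6=7-1=6
CMP r6, #4  (cmp 6,4)
BGT again: taken
r5=M[16]=3
r0=(-1)|3=-1
r4=16+4=20
r6=6-1=5
CMP r6, #4  (cmp 5,4)
BGT again: taken
r5=M[20]=20
r0=(-1)|20=-1
r4=20+4=24
r6=5-1=4
CMP r6, #4  (cmp 4,4)
BGT again: not taken
STR r0, [12] → M[12]=-1
halt.
Total executed instructions: 42.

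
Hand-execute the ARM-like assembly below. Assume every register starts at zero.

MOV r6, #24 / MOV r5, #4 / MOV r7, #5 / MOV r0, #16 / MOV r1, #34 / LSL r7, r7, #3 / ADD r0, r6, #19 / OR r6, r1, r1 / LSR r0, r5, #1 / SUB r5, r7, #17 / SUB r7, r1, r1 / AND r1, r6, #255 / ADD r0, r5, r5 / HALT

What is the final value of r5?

after MOV r6, #24: r6=24
after MOV r5, #4: r5=4
after MOV r7, #5: r7=5
after MOV r0, #16: r0=16
after MOV r1, #34: r1=34
after LSL r7, r7, #3: r7=5<<3=40
after ADD r0, r6, #19: r0=24+19=43
after OR r6, r1, r1: r6=34|34=34
after LSR r0, r5, #1: r0=4>>1=2
after SUB r5, r7, #17: r5=40-17=23
after SUB r7, r1, r1: r7=34-34=0
after AND r1, r6, #255: r1=34&255=34
after ADD r0, r5, r5: r0=23+23=46
halt.

23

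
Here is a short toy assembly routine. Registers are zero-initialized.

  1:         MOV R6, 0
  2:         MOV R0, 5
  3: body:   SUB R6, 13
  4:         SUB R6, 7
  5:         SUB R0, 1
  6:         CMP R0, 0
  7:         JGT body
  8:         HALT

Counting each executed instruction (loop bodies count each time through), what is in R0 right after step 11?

R6=0
R0=5
R6=0-13=-13
R6=(-13)-7=-20
R0=5-1=4
CMP R0, 0  (cmp 4,0)
JGT body: taken
R6=(-20)-13=-33
R6=(-33)-7=-40
R0=4-1=3
CMP R0, 0  (cmp 3,0)
After step 11: R0 = 3.

3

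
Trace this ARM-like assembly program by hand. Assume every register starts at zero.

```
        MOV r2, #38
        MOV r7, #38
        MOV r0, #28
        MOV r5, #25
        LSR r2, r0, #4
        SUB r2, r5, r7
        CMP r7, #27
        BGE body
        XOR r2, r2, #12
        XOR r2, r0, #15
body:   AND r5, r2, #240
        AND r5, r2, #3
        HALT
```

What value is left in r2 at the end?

r2=38
r7=38
r0=28
r5=25
r2=28>>4=1
r2=25-38=-13
CMP r7, #27  (cmp 38,27)
BGE body: taken
r5=(-13)&240=240
r5=(-13)&3=3
halt.

-13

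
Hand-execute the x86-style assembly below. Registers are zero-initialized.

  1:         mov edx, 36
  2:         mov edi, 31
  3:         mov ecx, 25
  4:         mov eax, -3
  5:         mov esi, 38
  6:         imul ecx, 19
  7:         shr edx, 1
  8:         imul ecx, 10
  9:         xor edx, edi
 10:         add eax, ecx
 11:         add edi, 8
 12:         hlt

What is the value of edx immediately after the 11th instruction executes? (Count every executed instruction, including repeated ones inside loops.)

13

edx=36
edi=31
ecx=25
eax=-3
esi=38
ecx=25*19=475
edx=36>>1=18
ecx=475*10=4750
edx=18^31=13
eax=(-3)+4750=4747
edi=31+8=39
After step 11: edx = 13.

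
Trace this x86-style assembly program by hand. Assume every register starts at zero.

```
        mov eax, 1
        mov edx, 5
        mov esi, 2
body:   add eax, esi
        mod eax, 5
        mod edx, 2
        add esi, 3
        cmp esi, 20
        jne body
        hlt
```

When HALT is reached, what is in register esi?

mov eax, 1 → eax=1
mov edx, 5 → edx=5
mov esi, 2 → esi=2
add eax, esi → eax=1+2=3
mod eax, 5 → eax=3%5=3
mod edx, 2 → edx=5%2=1
add esi, 3 → esi=2+3=5
cmp esi, 20  (cmp 5,20)
jne body: taken
add eax, esi → eax=3+5=8
mod eax, 5 → eax=8%5=3
mod edx, 2 → edx=1%2=1
add esi, 3 → esi=5+3=8
cmp esi, 20  (cmp 8,20)
jne body: taken
add eax, esi → eax=3+8=11
mod eax, 5 → eax=11%5=1
mod edx, 2 → edx=1%2=1
add esi, 3 → esi=8+3=11
cmp esi, 20  (cmp 11,20)
jne body: taken
add eax, esi → eax=1+11=12
mod eax, 5 → eax=12%5=2
mod edx, 2 → edx=1%2=1
add esi, 3 → esi=11+3=14
cmp esi, 20  (cmp 14,20)
jne body: taken
add eax, esi → eax=2+14=16
mod eax, 5 → eax=16%5=1
mod edx, 2 → edx=1%2=1
add esi, 3 → esi=14+3=17
cmp esi, 20  (cmp 17,20)
jne body: taken
add eax, esi → eax=1+17=18
mod eax, 5 → eax=18%5=3
mod edx, 2 → edx=1%2=1
add esi, 3 → esi=17+3=20
cmp esi, 20  (cmp 20,20)
jne body: not taken
halt.

20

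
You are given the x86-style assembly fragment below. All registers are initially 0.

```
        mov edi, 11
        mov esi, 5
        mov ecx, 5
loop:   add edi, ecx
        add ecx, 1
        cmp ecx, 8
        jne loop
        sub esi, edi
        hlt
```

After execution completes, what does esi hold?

-24

after mov edi, 11: edi=11
after mov esi, 5: esi=5
after mov ecx, 5: ecx=5
after add edi, ecx: edi=11+5=16
after add ecx, 1: ecx=5+1=6
cmp ecx, 8  (cmp 6,8)
jne loop: taken
after add edi, ecx: edi=16+6=22
after add ecx, 1: ecx=6+1=7
cmp ecx, 8  (cmp 7,8)
jne loop: taken
after add edi, ecx: edi=22+7=29
after add ecx, 1: ecx=7+1=8
cmp ecx, 8  (cmp 8,8)
jne loop: not taken
after sub esi, edi: esi=5-29=-24
halt.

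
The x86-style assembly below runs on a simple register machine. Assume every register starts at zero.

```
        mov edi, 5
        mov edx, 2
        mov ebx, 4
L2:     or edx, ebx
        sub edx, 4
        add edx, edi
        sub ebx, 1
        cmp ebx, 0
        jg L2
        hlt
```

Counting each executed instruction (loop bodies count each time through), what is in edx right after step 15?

mov edi, 5 → edi=5
mov edx, 2 → edx=2
mov ebx, 4 → ebx=4
or edx, ebx → edx=2|4=6
sub edx, 4 → edx=6-4=2
add edx, edi → edx=2+5=7
sub ebx, 1 → ebx=4-1=3
cmp ebx, 0  (cmp 3,0)
jg L2: taken
or edx, ebx → edx=7|3=7
sub edx, 4 → edx=7-4=3
add edx, edi → edx=3+5=8
sub ebx, 1 → ebx=3-1=2
cmp ebx, 0  (cmp 2,0)
jg L2: taken
After step 15: edx = 8.

8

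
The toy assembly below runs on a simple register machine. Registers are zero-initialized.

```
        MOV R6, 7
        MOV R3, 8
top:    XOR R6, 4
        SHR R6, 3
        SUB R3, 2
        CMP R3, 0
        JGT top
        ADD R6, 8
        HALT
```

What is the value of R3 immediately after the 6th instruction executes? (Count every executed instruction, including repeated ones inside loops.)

R6=7
R3=8
R6=7^4=3
R6=3>>3=0
R3=8-2=6
CMP R3, 0  (cmp 6,0)
After step 6: R3 = 6.

6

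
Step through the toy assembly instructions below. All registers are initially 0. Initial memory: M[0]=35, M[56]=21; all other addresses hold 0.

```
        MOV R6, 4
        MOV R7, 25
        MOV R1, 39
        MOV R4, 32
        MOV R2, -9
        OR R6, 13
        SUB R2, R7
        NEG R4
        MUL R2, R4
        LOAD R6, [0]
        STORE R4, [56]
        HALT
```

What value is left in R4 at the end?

-32

after MOV R6, 4: R6=4
after MOV R7, 25: R7=25
after MOV R1, 39: R1=39
after MOV R4, 32: R4=32
after MOV R2, -9: R2=-9
after OR R6, 13: R6=4|13=13
after SUB R2, R7: R2=(-9)-25=-34
after NEG R4: R4=-(32)=-32
after MUL R2, R4: R2=(-34)*(-32)=1088
after LOAD R6, [0]: R6=M[0]=35
STORE R4, [56] → M[56]=-32
halt.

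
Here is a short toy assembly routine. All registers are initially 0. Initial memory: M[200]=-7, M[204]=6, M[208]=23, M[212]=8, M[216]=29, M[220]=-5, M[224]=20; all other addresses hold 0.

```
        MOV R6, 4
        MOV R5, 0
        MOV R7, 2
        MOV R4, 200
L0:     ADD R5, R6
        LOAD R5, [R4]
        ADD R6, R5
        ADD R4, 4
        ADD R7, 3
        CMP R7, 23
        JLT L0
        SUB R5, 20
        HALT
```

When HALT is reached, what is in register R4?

228

after MOV R6, 4: R6=4
after MOV R5, 0: R5=0
after MOV R7, 2: R7=2
after MOV R4, 200: R4=200
after ADD R5, R6: R5=0+4=4
after LOAD R5, [R4]: R5=M[200]=-7
after ADD R6, R5: R6=4+(-7)=-3
after ADD R4, 4: R4=200+4=204
after ADD R7, 3: R7=2+3=5
CMP R7, 23  (cmp 5,23)
JLT L0: taken
after ADD R5, R6: R5=(-7)+(-3)=-10
after LOAD R5, [R4]: R5=M[204]=6
after ADD R6, R5: R6=(-3)+6=3
after ADD R4, 4: R4=204+4=208
after ADD R7, 3: R7=5+3=8
CMP R7, 23  (cmp 8,23)
JLT L0: taken
after ADD R5, R6: R5=6+3=9
after LOAD R5, [R4]: R5=M[208]=23
after ADD R6, R5: R6=3+23=26
after ADD R4, 4: R4=208+4=212
after ADD R7, 3: R7=8+3=11
CMP R7, 23  (cmp 11,23)
JLT L0: taken
after ADD R5, R6: R5=23+26=49
after LOAD R5, [R4]: R5=M[212]=8
after ADD R6, R5: R6=26+8=34
after ADD R4, 4: R4=212+4=216
after ADD R7, 3: R7=11+3=14
CMP R7, 23  (cmp 14,23)
JLT L0: taken
after ADD R5, R6: R5=8+34=42
after LOAD R5, [R4]: R5=M[216]=29
after ADD R6, R5: R6=34+29=63
after ADD R4, 4: R4=216+4=220
after ADD R7, 3: R7=14+3=17
CMP R7, 23  (cmp 17,23)
JLT L0: taken
after ADD R5, R6: R5=29+63=92
after LOAD R5, [R4]: R5=M[220]=-5
after ADD R6, R5: R6=63+(-5)=58
after ADD R4, 4: R4=220+4=224
after ADD R7, 3: R7=17+3=20
CMP R7, 23  (cmp 20,23)
JLT L0: taken
after ADD R5, R6: R5=(-5)+58=53
after LOAD R5, [R4]: R5=M[224]=20
after ADD R6, R5: R6=58+20=78
after ADD R4, 4: R4=224+4=228
after ADD R7, 3: R7=20+3=23
CMP R7, 23  (cmp 23,23)
JLT L0: not taken
after SUB R5, 20: R5=20-20=0
halt.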